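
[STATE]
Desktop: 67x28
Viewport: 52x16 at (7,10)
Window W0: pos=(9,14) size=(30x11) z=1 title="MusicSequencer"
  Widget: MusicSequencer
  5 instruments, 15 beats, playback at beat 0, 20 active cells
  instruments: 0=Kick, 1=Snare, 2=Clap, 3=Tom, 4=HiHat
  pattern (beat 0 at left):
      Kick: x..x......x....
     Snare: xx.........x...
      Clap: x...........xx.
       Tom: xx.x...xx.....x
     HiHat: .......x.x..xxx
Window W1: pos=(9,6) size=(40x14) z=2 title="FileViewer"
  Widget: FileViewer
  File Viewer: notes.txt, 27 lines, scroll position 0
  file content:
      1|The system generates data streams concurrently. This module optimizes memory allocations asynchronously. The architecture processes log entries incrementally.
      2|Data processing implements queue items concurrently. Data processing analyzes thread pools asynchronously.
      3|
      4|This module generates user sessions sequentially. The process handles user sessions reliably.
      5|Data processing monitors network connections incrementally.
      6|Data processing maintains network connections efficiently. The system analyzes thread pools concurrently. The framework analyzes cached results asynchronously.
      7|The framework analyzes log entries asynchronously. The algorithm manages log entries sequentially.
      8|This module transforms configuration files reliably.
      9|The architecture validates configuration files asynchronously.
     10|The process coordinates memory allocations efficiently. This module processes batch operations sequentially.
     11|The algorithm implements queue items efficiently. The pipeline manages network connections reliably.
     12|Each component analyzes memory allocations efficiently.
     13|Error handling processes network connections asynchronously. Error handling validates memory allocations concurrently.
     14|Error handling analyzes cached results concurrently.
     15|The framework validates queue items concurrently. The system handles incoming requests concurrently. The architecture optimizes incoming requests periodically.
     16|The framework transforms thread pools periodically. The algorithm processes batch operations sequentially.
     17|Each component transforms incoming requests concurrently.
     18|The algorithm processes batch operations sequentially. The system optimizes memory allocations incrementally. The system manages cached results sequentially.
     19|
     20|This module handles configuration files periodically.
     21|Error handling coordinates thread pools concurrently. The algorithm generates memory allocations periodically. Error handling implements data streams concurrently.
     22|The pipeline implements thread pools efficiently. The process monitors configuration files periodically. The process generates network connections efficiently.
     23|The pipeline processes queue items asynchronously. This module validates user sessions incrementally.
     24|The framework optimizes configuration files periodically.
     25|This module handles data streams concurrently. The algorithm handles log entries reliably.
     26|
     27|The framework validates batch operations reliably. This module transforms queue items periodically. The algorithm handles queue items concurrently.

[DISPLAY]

  ┃Data processing implements queue item█┃          
  ┃                                     ░┃          
  ┃This module generates user sessions s░┃          
  ┃Data processing monitors network conn░┃          
  ┃Data processing maintains network con░┃          
  ┃The framework analyzes log entries as░┃          
  ┃This module transforms configuration ░┃          
  ┃The architecture validates configurat░┃          
  ┃The process coordinates memory alloca▼┃          
  ┗━━━━━━━━━━━━━━━━━━━━━━━━━━━━━━━━━━━━━━┛          
  ┃  Clap█···········██·       ┃                    
  ┃   Tom██·█···██·····█       ┃                    
  ┃ HiHat·······█·█··███       ┃                    
  ┃                            ┃                    
  ┗━━━━━━━━━━━━━━━━━━━━━━━━━━━━┛                    
                                                    


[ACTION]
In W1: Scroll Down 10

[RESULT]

  ┃Each component analyzes memory alloca░┃          
  ┃Error handling processes network conn░┃          
  ┃Error handling analyzes cached result░┃          
  ┃The framework validates queue items c░┃          
  ┃The framework transforms thread pools█┃          
  ┃Each component transforms incoming re░┃          
  ┃The algorithm processes batch operati░┃          
  ┃                                     ░┃          
  ┃This module handles configuration fil▼┃          
  ┗━━━━━━━━━━━━━━━━━━━━━━━━━━━━━━━━━━━━━━┛          
  ┃  Clap█···········██·       ┃                    
  ┃   Tom██·█···██·····█       ┃                    
  ┃ HiHat·······█·█··███       ┃                    
  ┃                            ┃                    
  ┗━━━━━━━━━━━━━━━━━━━━━━━━━━━━┛                    
                                                    


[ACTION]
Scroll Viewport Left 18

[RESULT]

         ┃Each component analyzes memory alloca░┃   
         ┃Error handling processes network conn░┃   
         ┃Error handling analyzes cached result░┃   
         ┃The framework validates queue items c░┃   
         ┃The framework transforms thread pools█┃   
         ┃Each component transforms incoming re░┃   
         ┃The algorithm processes batch operati░┃   
         ┃                                     ░┃   
         ┃This module handles configuration fil▼┃   
         ┗━━━━━━━━━━━━━━━━━━━━━━━━━━━━━━━━━━━━━━┛   
         ┃  Clap█···········██·       ┃             
         ┃   Tom██·█···██·····█       ┃             
         ┃ HiHat·······█·█··███       ┃             
         ┃                            ┃             
         ┗━━━━━━━━━━━━━━━━━━━━━━━━━━━━┛             
                                                    


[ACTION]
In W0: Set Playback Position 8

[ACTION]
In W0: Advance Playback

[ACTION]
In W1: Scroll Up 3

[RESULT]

         ┃The architecture validates configurat░┃   
         ┃The process coordinates memory alloca░┃   
         ┃The algorithm implements queue items ░┃   
         ┃Each component analyzes memory alloca█┃   
         ┃Error handling processes network conn░┃   
         ┃Error handling analyzes cached result░┃   
         ┃The framework validates queue items c░┃   
         ┃The framework transforms thread pools░┃   
         ┃Each component transforms incoming re▼┃   
         ┗━━━━━━━━━━━━━━━━━━━━━━━━━━━━━━━━━━━━━━┛   
         ┃  Clap█···········██·       ┃             
         ┃   Tom██·█···██·····█       ┃             
         ┃ HiHat·······█·█··███       ┃             
         ┃                            ┃             
         ┗━━━━━━━━━━━━━━━━━━━━━━━━━━━━┛             
                                                    


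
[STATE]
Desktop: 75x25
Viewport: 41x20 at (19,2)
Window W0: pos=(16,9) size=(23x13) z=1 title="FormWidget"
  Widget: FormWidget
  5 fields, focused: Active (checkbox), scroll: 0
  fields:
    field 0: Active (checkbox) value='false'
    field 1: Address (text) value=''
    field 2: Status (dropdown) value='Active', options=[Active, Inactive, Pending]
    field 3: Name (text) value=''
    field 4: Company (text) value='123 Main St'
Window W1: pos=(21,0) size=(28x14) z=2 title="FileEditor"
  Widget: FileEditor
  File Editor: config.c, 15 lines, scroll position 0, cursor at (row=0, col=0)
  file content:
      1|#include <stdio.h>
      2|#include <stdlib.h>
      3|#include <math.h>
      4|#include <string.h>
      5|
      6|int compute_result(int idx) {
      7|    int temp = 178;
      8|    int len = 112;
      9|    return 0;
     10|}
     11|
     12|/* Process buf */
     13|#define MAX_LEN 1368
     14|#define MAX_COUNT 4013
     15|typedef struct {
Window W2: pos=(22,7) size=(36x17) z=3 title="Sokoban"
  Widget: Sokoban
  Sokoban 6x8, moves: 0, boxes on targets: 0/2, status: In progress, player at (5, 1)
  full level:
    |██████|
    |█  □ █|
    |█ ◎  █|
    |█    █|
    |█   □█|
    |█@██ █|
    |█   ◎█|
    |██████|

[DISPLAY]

  ┠──────────────────────────┨           
  ┃█include <stdio.h>       ▲┃           
  ┃#include <stdlib.h>      █┃           
  ┃#include <math.h>        ░┃           
  ┃#include <string.h>      ░┃           
  ┃┏━━━━━━━━━━━━━━━━━━━━━━━━━━━━━━━━━━┓  
  ┃┃ Sokoban                          ┃  
━━┃┠──────────────────────────────────┨  
or┃┃██████                            ┃  
──┃┃█  □ █                            ┃  
Ac┃┃█ ◎  █                            ┃  
Ad┗┃█    █                            ┃  
Sta┃█   □█                            ┃  
Nam┃█@██ █                            ┃  
Com┃█   ◎█                            ┃  
   ┃██████                            ┃  
   ┃Moves: 0  0/2                     ┃  
   ┃                                  ┃  
   ┃                                  ┃  
━━━┃                                  ┃  


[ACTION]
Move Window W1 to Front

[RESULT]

  ┠──────────────────────────┨           
  ┃█include <stdio.h>       ▲┃           
  ┃#include <stdlib.h>      █┃           
  ┃#include <math.h>        ░┃           
  ┃#include <string.h>      ░┃           
  ┃                         ░┃━━━━━━━━┓  
  ┃int compute_result(int id░┃        ┃  
━━┃    int temp = 178;      ░┃────────┨  
or┃    int len = 112;       ░┃        ┃  
──┃    return 0;            ░┃        ┃  
Ac┃}                        ▼┃        ┃  
Ad┗━━━━━━━━━━━━━━━━━━━━━━━━━━┛        ┃  
Sta┃█   □█                            ┃  
Nam┃█@██ █                            ┃  
Com┃█   ◎█                            ┃  
   ┃██████                            ┃  
   ┃Moves: 0  0/2                     ┃  
   ┃                                  ┃  
   ┃                                  ┃  
━━━┃                                  ┃  


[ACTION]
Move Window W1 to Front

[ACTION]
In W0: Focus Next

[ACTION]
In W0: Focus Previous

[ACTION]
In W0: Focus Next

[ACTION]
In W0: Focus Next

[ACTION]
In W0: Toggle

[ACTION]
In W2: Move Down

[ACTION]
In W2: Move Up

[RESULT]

  ┠──────────────────────────┨           
  ┃█include <stdio.h>       ▲┃           
  ┃#include <stdlib.h>      █┃           
  ┃#include <math.h>        ░┃           
  ┃#include <string.h>      ░┃           
  ┃                         ░┃━━━━━━━━┓  
  ┃int compute_result(int id░┃        ┃  
━━┃    int temp = 178;      ░┃────────┨  
or┃    int len = 112;       ░┃        ┃  
──┃    return 0;            ░┃        ┃  
Ac┃}                        ▼┃        ┃  
Ad┗━━━━━━━━━━━━━━━━━━━━━━━━━━┛        ┃  
Sta┃█   □█                            ┃  
Nam┃█@██ █                            ┃  
Com┃█   ◎█                            ┃  
   ┃██████                            ┃  
   ┃Moves: 2  0/2                     ┃  
   ┃                                  ┃  
   ┃                                  ┃  
━━━┃                                  ┃  


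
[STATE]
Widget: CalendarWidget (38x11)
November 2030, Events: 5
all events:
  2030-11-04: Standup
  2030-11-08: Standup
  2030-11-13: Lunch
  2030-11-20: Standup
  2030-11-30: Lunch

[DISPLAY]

            November 2030             
Mo Tu We Th Fr Sa Su                  
             1  2  3                  
 4*  5  6  7  8*  9 10                
11 12 13* 14 15 16 17                 
18 19 20* 21 22 23 24                 
25 26 27 28 29 30*                    
                                      
                                      
                                      
                                      


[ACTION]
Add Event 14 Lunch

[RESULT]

            November 2030             
Mo Tu We Th Fr Sa Su                  
             1  2  3                  
 4*  5  6  7  8*  9 10                
11 12 13* 14* 15 16 17                
18 19 20* 21 22 23 24                 
25 26 27 28 29 30*                    
                                      
                                      
                                      
                                      


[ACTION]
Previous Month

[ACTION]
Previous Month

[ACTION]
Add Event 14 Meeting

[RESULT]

            September 2030            
Mo Tu We Th Fr Sa Su                  
                   1                  
 2  3  4  5  6  7  8                  
 9 10 11 12 13 14* 15                 
16 17 18 19 20 21 22                  
23 24 25 26 27 28 29                  
30                                    
                                      
                                      
                                      


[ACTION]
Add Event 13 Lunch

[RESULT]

            September 2030            
Mo Tu We Th Fr Sa Su                  
                   1                  
 2  3  4  5  6  7  8                  
 9 10 11 12 13* 14* 15                
16 17 18 19 20 21 22                  
23 24 25 26 27 28 29                  
30                                    
                                      
                                      
                                      


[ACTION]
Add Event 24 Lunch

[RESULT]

            September 2030            
Mo Tu We Th Fr Sa Su                  
                   1                  
 2  3  4  5  6  7  8                  
 9 10 11 12 13* 14* 15                
16 17 18 19 20 21 22                  
23 24* 25 26 27 28 29                 
30                                    
                                      
                                      
                                      


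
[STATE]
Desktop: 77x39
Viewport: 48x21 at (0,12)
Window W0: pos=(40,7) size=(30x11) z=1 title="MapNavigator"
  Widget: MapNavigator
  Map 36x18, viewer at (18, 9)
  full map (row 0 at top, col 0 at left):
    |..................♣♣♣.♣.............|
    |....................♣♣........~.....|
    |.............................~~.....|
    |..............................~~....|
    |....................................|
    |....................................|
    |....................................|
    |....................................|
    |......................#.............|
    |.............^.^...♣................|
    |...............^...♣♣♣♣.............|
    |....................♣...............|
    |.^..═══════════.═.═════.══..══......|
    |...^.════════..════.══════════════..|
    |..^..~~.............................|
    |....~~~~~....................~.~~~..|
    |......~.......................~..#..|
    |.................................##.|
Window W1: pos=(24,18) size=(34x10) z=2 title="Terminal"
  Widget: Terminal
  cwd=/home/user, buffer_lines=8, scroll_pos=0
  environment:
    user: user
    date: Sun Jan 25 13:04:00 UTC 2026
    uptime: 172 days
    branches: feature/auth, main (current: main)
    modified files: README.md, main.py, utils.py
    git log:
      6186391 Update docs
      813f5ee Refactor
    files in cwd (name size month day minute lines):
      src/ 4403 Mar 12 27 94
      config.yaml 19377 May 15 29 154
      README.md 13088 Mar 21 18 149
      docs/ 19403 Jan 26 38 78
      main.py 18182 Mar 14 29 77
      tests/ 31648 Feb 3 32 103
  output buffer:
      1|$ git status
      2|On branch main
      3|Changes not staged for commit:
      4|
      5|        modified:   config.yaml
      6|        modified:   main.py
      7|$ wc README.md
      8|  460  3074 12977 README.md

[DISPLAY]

                                        ┃.......
                                        ┃.......
                                        ┃.......
                                        ┃.......
                                        ┃═══════
                                        ┗━━━━━━━
                        ┏━━━━━━━━━━━━━━━━━━━━━━━
                        ┃ Terminal              
                        ┠───────────────────────
                        ┃$ git status           
                        ┃On branch main         
                        ┃Changes not staged for 
                        ┃                       
                        ┃        modified:   con
                        ┃        modified:   mai
                        ┗━━━━━━━━━━━━━━━━━━━━━━━
                                                
                                                
                                                
                                                
                                                


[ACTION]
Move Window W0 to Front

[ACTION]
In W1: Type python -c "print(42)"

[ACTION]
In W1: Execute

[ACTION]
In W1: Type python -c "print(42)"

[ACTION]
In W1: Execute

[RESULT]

                                        ┃.......
                                        ┃.......
                                        ┃.......
                                        ┃.......
                                        ┃═══════
                                        ┗━━━━━━━
                        ┏━━━━━━━━━━━━━━━━━━━━━━━
                        ┃ Terminal              
                        ┠───────────────────────
                        ┃  460  3074 12977 READM
                        ┃$ python -c "print(42)"
                        ┃42                     
                        ┃$ python -c "print(42)"
                        ┃42                     
                        ┃$ █                    
                        ┗━━━━━━━━━━━━━━━━━━━━━━━
                                                
                                                
                                                
                                                
                                                


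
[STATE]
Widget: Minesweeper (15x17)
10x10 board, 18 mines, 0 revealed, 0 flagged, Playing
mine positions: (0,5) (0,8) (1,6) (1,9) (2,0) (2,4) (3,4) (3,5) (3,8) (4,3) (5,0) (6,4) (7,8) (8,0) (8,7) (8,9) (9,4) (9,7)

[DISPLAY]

■■■■■■■■■■     
■■■■■■■■■■     
■■■■■■■■■■     
■■■■■■■■■■     
■■■■■■■■■■     
■■■■■■■■■■     
■■■■■■■■■■     
■■■■■■■■■■     
■■■■■■■■■■     
■■■■■■■■■■     
               
               
               
               
               
               
               


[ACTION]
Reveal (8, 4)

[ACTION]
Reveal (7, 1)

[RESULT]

■■■■■■■■■■     
■■■■■■■■■■     
■■■■■■■■■■     
■■■■■■■■■■     
■■■■■■■■■■     
■■■■■■■■■■     
■■■■■■■■■■     
■1■■■■■■■■     
■■■■1■■■■■     
■■■■■■■■■■     
               
               
               
               
               
               
               


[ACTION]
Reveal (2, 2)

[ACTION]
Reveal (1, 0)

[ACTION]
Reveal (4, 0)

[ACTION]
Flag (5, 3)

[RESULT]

    1■■■■■     
11 12■■■■■     
■1 2■■■■■■     
■113■■■■■■     
1■■■■■■■■■     
■■■⚑■■■■■■     
■■■■■■■■■■     
■1■■■■■■■■     
■■■■1■■■■■     
■■■■■■■■■■     
               
               
               
               
               
               
               


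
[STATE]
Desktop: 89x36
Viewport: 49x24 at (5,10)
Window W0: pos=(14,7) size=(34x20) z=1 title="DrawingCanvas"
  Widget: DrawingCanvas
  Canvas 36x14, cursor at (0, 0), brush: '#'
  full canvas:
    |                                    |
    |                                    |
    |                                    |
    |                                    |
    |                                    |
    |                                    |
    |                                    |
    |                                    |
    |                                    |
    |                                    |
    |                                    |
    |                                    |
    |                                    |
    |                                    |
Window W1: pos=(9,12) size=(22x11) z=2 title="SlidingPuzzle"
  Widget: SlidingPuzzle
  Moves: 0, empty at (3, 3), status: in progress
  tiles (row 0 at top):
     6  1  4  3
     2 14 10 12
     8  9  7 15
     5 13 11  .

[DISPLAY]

         ┃+                               ┃      
         ┃                                ┃      
    ┏━━━━━━━━━━━━━━━━━━━━┓                ┃      
    ┃ SlidingPuzzle      ┃                ┃      
    ┠────────────────────┨                ┃      
    ┃┌────┬────┬────┬────┃                ┃      
    ┃│  6 │  1 │  4 │  3 ┃                ┃      
    ┃├────┼────┼────┼────┃                ┃      
    ┃│  2 │ 14 │ 10 │ 12 ┃                ┃      
    ┃├────┼────┼────┼────┃                ┃      
    ┃│  8 │  9 │  7 │ 15 ┃                ┃      
    ┃├────┼────┼────┼────┃                ┃      
    ┗━━━━━━━━━━━━━━━━━━━━┛                ┃      
         ┃                                ┃      
         ┃                                ┃      
         ┃                                ┃      
         ┗━━━━━━━━━━━━━━━━━━━━━━━━━━━━━━━━┛      
                                                 
                                                 
                                                 
                                                 
                                                 
                                                 
                                                 


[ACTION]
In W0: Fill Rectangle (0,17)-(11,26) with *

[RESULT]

         ┃+                **********     ┃      
         ┃                 **********     ┃      
    ┏━━━━━━━━━━━━━━━━━━━━┓ **********     ┃      
    ┃ SlidingPuzzle      ┃ **********     ┃      
    ┠────────────────────┨ **********     ┃      
    ┃┌────┬────┬────┬────┃ **********     ┃      
    ┃│  6 │  1 │  4 │  3 ┃ **********     ┃      
    ┃├────┼────┼────┼────┃ **********     ┃      
    ┃│  2 │ 14 │ 10 │ 12 ┃ **********     ┃      
    ┃├────┼────┼────┼────┃ **********     ┃      
    ┃│  8 │  9 │  7 │ 15 ┃ **********     ┃      
    ┃├────┼────┼────┼────┃ **********     ┃      
    ┗━━━━━━━━━━━━━━━━━━━━┛                ┃      
         ┃                                ┃      
         ┃                                ┃      
         ┃                                ┃      
         ┗━━━━━━━━━━━━━━━━━━━━━━━━━━━━━━━━┛      
                                                 
                                                 
                                                 
                                                 
                                                 
                                                 
                                                 


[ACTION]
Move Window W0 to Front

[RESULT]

         ┃+                **********     ┃      
         ┃                 **********     ┃      
    ┏━━━━┃                 **********     ┃      
    ┃ Sli┃                 **********     ┃      
    ┠────┃                 **********     ┃      
    ┃┌───┃                 **********     ┃      
    ┃│  6┃                 **********     ┃      
    ┃├───┃                 **********     ┃      
    ┃│  2┃                 **********     ┃      
    ┃├───┃                 **********     ┃      
    ┃│  8┃                 **********     ┃      
    ┃├───┃                 **********     ┃      
    ┗━━━━┃                                ┃      
         ┃                                ┃      
         ┃                                ┃      
         ┃                                ┃      
         ┗━━━━━━━━━━━━━━━━━━━━━━━━━━━━━━━━┛      
                                                 
                                                 
                                                 
                                                 
                                                 
                                                 
                                                 


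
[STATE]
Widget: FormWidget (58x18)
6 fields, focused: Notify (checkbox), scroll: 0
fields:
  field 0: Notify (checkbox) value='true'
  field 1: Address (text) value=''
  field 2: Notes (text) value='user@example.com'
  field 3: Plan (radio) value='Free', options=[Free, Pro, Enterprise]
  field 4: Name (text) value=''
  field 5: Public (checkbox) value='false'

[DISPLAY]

> Notify:     [x]                                         
  Address:    [                                          ]
  Notes:      [user@example.com                          ]
  Plan:       (●) Free  ( ) Pro  ( ) Enterprise           
  Name:       [                                          ]
  Public:     [ ]                                         
                                                          
                                                          
                                                          
                                                          
                                                          
                                                          
                                                          
                                                          
                                                          
                                                          
                                                          
                                                          


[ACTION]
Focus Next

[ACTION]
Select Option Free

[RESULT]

  Notify:     [x]                                         
> Address:    [                                          ]
  Notes:      [user@example.com                          ]
  Plan:       (●) Free  ( ) Pro  ( ) Enterprise           
  Name:       [                                          ]
  Public:     [ ]                                         
                                                          
                                                          
                                                          
                                                          
                                                          
                                                          
                                                          
                                                          
                                                          
                                                          
                                                          
                                                          


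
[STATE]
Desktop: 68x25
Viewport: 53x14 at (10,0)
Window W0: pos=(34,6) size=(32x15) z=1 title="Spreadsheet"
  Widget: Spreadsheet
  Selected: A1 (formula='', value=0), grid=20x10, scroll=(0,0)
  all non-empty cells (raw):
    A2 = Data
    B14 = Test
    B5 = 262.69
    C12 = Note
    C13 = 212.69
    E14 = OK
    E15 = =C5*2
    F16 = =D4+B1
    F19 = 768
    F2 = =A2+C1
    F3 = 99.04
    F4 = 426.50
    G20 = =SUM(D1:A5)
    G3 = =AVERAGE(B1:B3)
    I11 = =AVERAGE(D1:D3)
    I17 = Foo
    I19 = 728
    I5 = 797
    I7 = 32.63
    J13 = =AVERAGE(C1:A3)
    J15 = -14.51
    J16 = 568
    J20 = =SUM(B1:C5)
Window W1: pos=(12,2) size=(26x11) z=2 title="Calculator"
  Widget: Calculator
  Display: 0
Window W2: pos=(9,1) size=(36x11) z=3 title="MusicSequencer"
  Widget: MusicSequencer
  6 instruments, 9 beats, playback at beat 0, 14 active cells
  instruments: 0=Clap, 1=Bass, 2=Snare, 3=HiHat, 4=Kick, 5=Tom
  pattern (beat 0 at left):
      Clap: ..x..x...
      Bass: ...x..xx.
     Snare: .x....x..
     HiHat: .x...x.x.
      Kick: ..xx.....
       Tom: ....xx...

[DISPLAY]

                                                     
━━━━━━━━━━━━━━━━━━━━━━━━━━━━━━━━━━┓                  
 MusicSequencer                   ┃                  
──────────────────────────────────┨                  
      ▼12345678                   ┃                  
  Clap··█··█···                   ┃                  
  Bass···█··██·                   ┃━━━━━━━━━━━━━━━━━━
 Snare·█····█··                   ┃et                
 HiHat·█···█·█·                   ┃──────────────────
  Kick··██·····                   ┃                  
   Tom····██···                   ┃     B       C    
━━━━━━━━━━━━━━━━━━━━━━━━━━━━━━━━━━┛------------------
  ┗━━━━━━━━━━━━━━━━━━━━━━━━┛      [0]       0       0
                        ┃  2 Data           0       0


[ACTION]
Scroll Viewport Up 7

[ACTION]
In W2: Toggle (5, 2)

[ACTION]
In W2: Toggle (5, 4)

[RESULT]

                                                     
━━━━━━━━━━━━━━━━━━━━━━━━━━━━━━━━━━┓                  
 MusicSequencer                   ┃                  
──────────────────────────────────┨                  
      ▼12345678                   ┃                  
  Clap··█··█···                   ┃                  
  Bass···█··██·                   ┃━━━━━━━━━━━━━━━━━━
 Snare·█····█··                   ┃et                
 HiHat·█···█·█·                   ┃──────────────────
  Kick··██·····                   ┃                  
   Tom··█··█···                   ┃     B       C    
━━━━━━━━━━━━━━━━━━━━━━━━━━━━━━━━━━┛------------------
  ┗━━━━━━━━━━━━━━━━━━━━━━━━┛      [0]       0       0
                        ┃  2 Data           0       0


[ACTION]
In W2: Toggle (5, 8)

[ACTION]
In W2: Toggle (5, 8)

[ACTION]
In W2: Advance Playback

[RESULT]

                                                     
━━━━━━━━━━━━━━━━━━━━━━━━━━━━━━━━━━┓                  
 MusicSequencer                   ┃                  
──────────────────────────────────┨                  
      0▼2345678                   ┃                  
  Clap··█··█···                   ┃                  
  Bass···█··██·                   ┃━━━━━━━━━━━━━━━━━━
 Snare·█····█··                   ┃et                
 HiHat·█···█·█·                   ┃──────────────────
  Kick··██·····                   ┃                  
   Tom··█··█···                   ┃     B       C    
━━━━━━━━━━━━━━━━━━━━━━━━━━━━━━━━━━┛------------------
  ┗━━━━━━━━━━━━━━━━━━━━━━━━┛      [0]       0       0
                        ┃  2 Data           0       0


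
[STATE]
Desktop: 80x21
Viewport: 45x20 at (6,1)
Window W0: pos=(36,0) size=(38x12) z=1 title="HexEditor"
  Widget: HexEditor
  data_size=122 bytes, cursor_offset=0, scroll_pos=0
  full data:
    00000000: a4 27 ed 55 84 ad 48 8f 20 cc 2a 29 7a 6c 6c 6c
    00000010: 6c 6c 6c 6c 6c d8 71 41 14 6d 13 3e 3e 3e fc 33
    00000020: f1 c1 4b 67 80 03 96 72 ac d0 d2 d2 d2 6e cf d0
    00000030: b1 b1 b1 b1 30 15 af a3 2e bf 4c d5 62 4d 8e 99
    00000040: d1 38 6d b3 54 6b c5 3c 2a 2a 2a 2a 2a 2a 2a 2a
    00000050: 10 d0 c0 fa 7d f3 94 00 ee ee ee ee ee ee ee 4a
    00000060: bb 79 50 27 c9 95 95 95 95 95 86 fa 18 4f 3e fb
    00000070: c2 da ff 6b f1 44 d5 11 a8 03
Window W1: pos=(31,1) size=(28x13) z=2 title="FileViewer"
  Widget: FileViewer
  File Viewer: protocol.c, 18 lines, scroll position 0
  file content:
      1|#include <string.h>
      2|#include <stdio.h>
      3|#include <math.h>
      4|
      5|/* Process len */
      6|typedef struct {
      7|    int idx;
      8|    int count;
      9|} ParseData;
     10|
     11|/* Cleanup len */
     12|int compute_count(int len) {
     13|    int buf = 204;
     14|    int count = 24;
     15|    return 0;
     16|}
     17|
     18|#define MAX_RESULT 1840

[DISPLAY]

                         ┏━━━━━━━━━━━━━━━━━━━
                         ┃ FileViewer        
                         ┠───────────────────
                         ┃#include <string.h>
                         ┃#include <stdio.h> 
                         ┃#include <math.h>  
                         ┃                   
                         ┃/* Process len */  
                         ┃typedef struct {   
                         ┃    int idx;       
                         ┃    int count;     
                         ┃} ParseData;       
                         ┗━━━━━━━━━━━━━━━━━━━
                                             
                                             
                                             
                                             
                                             
                                             
                                             


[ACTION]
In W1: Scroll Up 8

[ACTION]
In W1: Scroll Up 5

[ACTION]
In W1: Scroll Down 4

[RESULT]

                         ┏━━━━━━━━━━━━━━━━━━━
                         ┃ FileViewer        
                         ┠───────────────────
                         ┃/* Process len */  
                         ┃typedef struct {   
                         ┃    int idx;       
                         ┃    int count;     
                         ┃} ParseData;       
                         ┃                   
                         ┃/* Cleanup len */  
                         ┃int compute_count(i
                         ┃    int buf = 204; 
                         ┗━━━━━━━━━━━━━━━━━━━
                                             
                                             
                                             
                                             
                                             
                                             
                                             


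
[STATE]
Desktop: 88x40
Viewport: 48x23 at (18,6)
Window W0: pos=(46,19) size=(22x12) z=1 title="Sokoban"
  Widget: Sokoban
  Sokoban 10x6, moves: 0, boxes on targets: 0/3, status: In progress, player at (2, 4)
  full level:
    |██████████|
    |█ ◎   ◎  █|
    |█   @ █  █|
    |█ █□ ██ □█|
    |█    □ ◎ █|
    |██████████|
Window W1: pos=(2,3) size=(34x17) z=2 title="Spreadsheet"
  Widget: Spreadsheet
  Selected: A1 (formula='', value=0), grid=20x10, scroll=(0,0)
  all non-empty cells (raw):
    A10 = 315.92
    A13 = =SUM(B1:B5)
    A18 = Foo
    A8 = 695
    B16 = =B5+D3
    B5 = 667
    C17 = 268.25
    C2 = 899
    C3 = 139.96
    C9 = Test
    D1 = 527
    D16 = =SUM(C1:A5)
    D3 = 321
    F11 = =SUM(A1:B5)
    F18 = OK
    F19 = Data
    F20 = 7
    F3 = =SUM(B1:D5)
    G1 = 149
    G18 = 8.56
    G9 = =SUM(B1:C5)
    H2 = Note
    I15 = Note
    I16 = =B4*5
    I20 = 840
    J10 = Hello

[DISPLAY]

                 ┃                              
B       C       D┃                              
-----------------┃                              
    0       0    ┃                              
    0     899    ┃                              
    0  139.96    ┃                              
    0       0    ┃                              
  667       0    ┃                              
    0       0    ┃                              
    0       0    ┃                              
    0       0    ┃                              
    0Test        ┃                              
    0       0    ┃                              
━━━━━━━━━━━━━━━━━┛          ┏━━━━━━━━━━━━━━━━━━━
                            ┃ Sokoban           
                            ┠───────────────────
                            ┃██████████         
                            ┃█ ◎   ◎  █         
                            ┃█   @ █  █         
                            ┃█ █□ ██ □█         
                            ┃█    □ ◎ █         
                            ┃██████████         
                            ┃Moves: 0  0/3      


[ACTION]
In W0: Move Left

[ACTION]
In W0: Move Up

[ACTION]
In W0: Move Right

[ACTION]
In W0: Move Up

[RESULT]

                 ┃                              
B       C       D┃                              
-----------------┃                              
    0       0    ┃                              
    0     899    ┃                              
    0  139.96    ┃                              
    0       0    ┃                              
  667       0    ┃                              
    0       0    ┃                              
    0       0    ┃                              
    0       0    ┃                              
    0Test        ┃                              
    0       0    ┃                              
━━━━━━━━━━━━━━━━━┛          ┏━━━━━━━━━━━━━━━━━━━
                            ┃ Sokoban           
                            ┠───────────────────
                            ┃██████████         
                            ┃█ ◎ @ ◎  █         
                            ┃█     █  █         
                            ┃█ █□ ██ □█         
                            ┃█    □ ◎ █         
                            ┃██████████         
                            ┃Moves: 3  0/3      
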